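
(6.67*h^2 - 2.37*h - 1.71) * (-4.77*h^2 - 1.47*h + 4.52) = -31.8159*h^4 + 1.5*h^3 + 41.789*h^2 - 8.1987*h - 7.7292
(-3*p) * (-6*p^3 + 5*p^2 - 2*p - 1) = 18*p^4 - 15*p^3 + 6*p^2 + 3*p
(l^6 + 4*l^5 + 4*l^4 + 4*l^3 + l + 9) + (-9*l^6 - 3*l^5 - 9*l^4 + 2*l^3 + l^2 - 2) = -8*l^6 + l^5 - 5*l^4 + 6*l^3 + l^2 + l + 7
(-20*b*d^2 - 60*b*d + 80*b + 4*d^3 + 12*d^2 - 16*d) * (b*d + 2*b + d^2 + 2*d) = -20*b^2*d^3 - 100*b^2*d^2 - 40*b^2*d + 160*b^2 - 16*b*d^4 - 80*b*d^3 - 32*b*d^2 + 128*b*d + 4*d^5 + 20*d^4 + 8*d^3 - 32*d^2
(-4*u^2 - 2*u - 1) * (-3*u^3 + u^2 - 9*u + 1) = 12*u^5 + 2*u^4 + 37*u^3 + 13*u^2 + 7*u - 1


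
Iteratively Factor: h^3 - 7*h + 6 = (h - 1)*(h^2 + h - 6) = (h - 1)*(h + 3)*(h - 2)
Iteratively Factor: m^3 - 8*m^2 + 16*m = (m)*(m^2 - 8*m + 16) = m*(m - 4)*(m - 4)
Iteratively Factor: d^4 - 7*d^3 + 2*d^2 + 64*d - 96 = (d - 4)*(d^3 - 3*d^2 - 10*d + 24) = (d - 4)^2*(d^2 + d - 6) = (d - 4)^2*(d + 3)*(d - 2)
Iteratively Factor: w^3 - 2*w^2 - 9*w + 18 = (w + 3)*(w^2 - 5*w + 6) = (w - 2)*(w + 3)*(w - 3)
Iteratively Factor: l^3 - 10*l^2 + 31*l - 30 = (l - 5)*(l^2 - 5*l + 6) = (l - 5)*(l - 2)*(l - 3)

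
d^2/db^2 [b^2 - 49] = 2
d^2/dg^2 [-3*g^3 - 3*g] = -18*g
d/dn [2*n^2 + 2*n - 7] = 4*n + 2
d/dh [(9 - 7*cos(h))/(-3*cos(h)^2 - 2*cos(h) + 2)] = (21*cos(h)^2 - 54*cos(h) - 4)*sin(h)/(-3*sin(h)^2 + 2*cos(h) + 1)^2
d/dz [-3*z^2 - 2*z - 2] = -6*z - 2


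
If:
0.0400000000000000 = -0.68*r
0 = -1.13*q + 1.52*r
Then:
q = -0.08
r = -0.06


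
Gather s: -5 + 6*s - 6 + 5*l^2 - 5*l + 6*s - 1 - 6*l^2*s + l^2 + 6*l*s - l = 6*l^2 - 6*l + s*(-6*l^2 + 6*l + 12) - 12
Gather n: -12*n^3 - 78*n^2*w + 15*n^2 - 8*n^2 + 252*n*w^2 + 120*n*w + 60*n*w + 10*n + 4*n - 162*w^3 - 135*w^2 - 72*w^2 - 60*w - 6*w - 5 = -12*n^3 + n^2*(7 - 78*w) + n*(252*w^2 + 180*w + 14) - 162*w^3 - 207*w^2 - 66*w - 5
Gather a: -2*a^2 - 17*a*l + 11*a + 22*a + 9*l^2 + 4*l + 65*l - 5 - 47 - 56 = -2*a^2 + a*(33 - 17*l) + 9*l^2 + 69*l - 108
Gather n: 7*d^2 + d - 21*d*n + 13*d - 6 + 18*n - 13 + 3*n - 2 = 7*d^2 + 14*d + n*(21 - 21*d) - 21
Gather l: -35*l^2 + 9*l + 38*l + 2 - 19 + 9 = -35*l^2 + 47*l - 8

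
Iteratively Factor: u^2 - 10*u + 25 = (u - 5)*(u - 5)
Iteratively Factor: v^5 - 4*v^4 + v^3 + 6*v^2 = (v + 1)*(v^4 - 5*v^3 + 6*v^2) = (v - 3)*(v + 1)*(v^3 - 2*v^2) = v*(v - 3)*(v + 1)*(v^2 - 2*v) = v^2*(v - 3)*(v + 1)*(v - 2)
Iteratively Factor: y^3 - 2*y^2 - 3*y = (y - 3)*(y^2 + y) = (y - 3)*(y + 1)*(y)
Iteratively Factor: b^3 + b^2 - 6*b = (b - 2)*(b^2 + 3*b) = b*(b - 2)*(b + 3)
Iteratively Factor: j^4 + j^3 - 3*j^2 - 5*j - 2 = (j + 1)*(j^3 - 3*j - 2) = (j + 1)^2*(j^2 - j - 2) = (j - 2)*(j + 1)^2*(j + 1)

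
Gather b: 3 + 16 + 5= 24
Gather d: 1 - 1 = 0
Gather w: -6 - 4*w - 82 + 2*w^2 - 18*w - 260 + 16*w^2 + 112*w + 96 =18*w^2 + 90*w - 252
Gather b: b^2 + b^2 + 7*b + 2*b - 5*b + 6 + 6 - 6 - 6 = 2*b^2 + 4*b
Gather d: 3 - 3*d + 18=21 - 3*d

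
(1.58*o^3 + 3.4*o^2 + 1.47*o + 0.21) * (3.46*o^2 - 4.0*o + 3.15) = 5.4668*o^5 + 5.444*o^4 - 3.5368*o^3 + 5.5566*o^2 + 3.7905*o + 0.6615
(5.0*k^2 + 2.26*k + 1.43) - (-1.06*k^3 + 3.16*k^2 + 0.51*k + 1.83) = 1.06*k^3 + 1.84*k^2 + 1.75*k - 0.4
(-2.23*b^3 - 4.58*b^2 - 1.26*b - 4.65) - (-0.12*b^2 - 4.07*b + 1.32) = -2.23*b^3 - 4.46*b^2 + 2.81*b - 5.97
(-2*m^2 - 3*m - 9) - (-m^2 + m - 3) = -m^2 - 4*m - 6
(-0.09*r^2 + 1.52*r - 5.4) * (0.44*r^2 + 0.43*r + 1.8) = -0.0396*r^4 + 0.6301*r^3 - 1.8844*r^2 + 0.414*r - 9.72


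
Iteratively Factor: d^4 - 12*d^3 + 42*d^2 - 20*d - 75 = (d - 3)*(d^3 - 9*d^2 + 15*d + 25) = (d - 5)*(d - 3)*(d^2 - 4*d - 5) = (d - 5)^2*(d - 3)*(d + 1)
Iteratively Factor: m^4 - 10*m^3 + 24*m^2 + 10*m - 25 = (m - 5)*(m^3 - 5*m^2 - m + 5) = (m - 5)*(m + 1)*(m^2 - 6*m + 5) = (m - 5)*(m - 1)*(m + 1)*(m - 5)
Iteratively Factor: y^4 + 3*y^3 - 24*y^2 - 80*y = (y)*(y^3 + 3*y^2 - 24*y - 80) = y*(y + 4)*(y^2 - y - 20) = y*(y - 5)*(y + 4)*(y + 4)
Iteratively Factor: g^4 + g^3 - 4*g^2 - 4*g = (g + 1)*(g^3 - 4*g) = (g - 2)*(g + 1)*(g^2 + 2*g) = (g - 2)*(g + 1)*(g + 2)*(g)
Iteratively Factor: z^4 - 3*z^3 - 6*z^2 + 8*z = (z)*(z^3 - 3*z^2 - 6*z + 8) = z*(z - 4)*(z^2 + z - 2) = z*(z - 4)*(z - 1)*(z + 2)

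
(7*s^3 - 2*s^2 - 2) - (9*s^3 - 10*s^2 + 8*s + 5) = -2*s^3 + 8*s^2 - 8*s - 7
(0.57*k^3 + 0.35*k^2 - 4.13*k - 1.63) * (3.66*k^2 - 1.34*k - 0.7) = 2.0862*k^5 + 0.5172*k^4 - 15.9838*k^3 - 0.6766*k^2 + 5.0752*k + 1.141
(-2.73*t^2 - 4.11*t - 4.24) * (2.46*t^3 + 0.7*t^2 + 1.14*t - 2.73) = -6.7158*t^5 - 12.0216*t^4 - 16.4196*t^3 - 0.2005*t^2 + 6.3867*t + 11.5752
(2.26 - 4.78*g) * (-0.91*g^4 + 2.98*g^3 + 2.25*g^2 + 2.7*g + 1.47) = 4.3498*g^5 - 16.301*g^4 - 4.0202*g^3 - 7.821*g^2 - 0.924600000000001*g + 3.3222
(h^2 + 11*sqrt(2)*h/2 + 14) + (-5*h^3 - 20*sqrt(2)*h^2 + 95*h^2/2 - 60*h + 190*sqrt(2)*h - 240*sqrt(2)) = -5*h^3 - 20*sqrt(2)*h^2 + 97*h^2/2 - 60*h + 391*sqrt(2)*h/2 - 240*sqrt(2) + 14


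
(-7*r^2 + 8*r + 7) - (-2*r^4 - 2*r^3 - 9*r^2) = 2*r^4 + 2*r^3 + 2*r^2 + 8*r + 7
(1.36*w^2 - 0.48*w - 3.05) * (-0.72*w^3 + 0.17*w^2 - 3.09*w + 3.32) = -0.9792*w^5 + 0.5768*w^4 - 2.088*w^3 + 5.4799*w^2 + 7.8309*w - 10.126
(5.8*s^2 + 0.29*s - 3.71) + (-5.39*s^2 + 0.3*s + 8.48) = 0.41*s^2 + 0.59*s + 4.77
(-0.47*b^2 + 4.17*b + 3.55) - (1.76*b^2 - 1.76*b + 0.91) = -2.23*b^2 + 5.93*b + 2.64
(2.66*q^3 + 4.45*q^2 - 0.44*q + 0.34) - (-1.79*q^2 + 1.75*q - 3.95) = 2.66*q^3 + 6.24*q^2 - 2.19*q + 4.29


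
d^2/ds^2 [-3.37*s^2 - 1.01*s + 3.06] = -6.74000000000000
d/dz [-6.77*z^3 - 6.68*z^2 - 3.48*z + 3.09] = -20.31*z^2 - 13.36*z - 3.48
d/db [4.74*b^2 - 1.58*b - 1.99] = 9.48*b - 1.58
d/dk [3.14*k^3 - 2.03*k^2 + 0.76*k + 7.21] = 9.42*k^2 - 4.06*k + 0.76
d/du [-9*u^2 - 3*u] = -18*u - 3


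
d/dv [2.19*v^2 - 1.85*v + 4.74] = 4.38*v - 1.85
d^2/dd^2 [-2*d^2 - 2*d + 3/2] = -4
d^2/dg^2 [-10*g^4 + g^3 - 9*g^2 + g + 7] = -120*g^2 + 6*g - 18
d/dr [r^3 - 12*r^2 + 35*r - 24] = 3*r^2 - 24*r + 35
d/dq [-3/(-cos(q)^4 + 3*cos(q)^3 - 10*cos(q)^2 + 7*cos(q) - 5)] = 3*(4*cos(q)^3 - 9*cos(q)^2 + 20*cos(q) - 7)*sin(q)/(cos(q)^4 - 3*cos(q)^3 + 10*cos(q)^2 - 7*cos(q) + 5)^2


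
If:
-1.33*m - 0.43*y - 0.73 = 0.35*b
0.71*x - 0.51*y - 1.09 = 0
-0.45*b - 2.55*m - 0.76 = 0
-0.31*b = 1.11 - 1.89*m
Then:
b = -2.60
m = 0.16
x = 1.48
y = -0.08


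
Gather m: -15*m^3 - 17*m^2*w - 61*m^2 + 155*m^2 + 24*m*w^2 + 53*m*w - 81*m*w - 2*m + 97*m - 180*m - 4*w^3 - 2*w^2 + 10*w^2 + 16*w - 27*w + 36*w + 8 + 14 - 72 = -15*m^3 + m^2*(94 - 17*w) + m*(24*w^2 - 28*w - 85) - 4*w^3 + 8*w^2 + 25*w - 50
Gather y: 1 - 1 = 0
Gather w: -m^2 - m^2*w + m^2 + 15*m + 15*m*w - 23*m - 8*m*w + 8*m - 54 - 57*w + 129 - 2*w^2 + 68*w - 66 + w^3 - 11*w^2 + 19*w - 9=w^3 - 13*w^2 + w*(-m^2 + 7*m + 30)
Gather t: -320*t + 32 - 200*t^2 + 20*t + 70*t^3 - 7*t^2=70*t^3 - 207*t^2 - 300*t + 32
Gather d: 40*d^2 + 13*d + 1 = 40*d^2 + 13*d + 1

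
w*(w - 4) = w^2 - 4*w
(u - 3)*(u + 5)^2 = u^3 + 7*u^2 - 5*u - 75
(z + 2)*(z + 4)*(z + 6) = z^3 + 12*z^2 + 44*z + 48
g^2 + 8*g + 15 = (g + 3)*(g + 5)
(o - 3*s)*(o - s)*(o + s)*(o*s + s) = o^4*s - 3*o^3*s^2 + o^3*s - o^2*s^3 - 3*o^2*s^2 + 3*o*s^4 - o*s^3 + 3*s^4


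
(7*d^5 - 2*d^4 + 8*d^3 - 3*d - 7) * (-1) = -7*d^5 + 2*d^4 - 8*d^3 + 3*d + 7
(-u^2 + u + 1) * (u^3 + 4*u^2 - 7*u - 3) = -u^5 - 3*u^4 + 12*u^3 - 10*u - 3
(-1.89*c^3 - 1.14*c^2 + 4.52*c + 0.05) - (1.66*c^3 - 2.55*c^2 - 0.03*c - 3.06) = -3.55*c^3 + 1.41*c^2 + 4.55*c + 3.11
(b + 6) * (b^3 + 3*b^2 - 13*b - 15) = b^4 + 9*b^3 + 5*b^2 - 93*b - 90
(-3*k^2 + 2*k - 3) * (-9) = 27*k^2 - 18*k + 27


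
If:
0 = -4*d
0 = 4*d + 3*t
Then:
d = 0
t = 0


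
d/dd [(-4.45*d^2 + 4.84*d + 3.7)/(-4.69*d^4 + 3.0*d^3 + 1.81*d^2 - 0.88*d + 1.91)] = (-41.741*d^5 + 81.4488*d^4 + 40.372*d^3 - 38.1444*d^2 - 30.393*d + 12.5004)/(21.9961*d^8 - 28.14*d^7 - 7.9778*d^6 + 19.1144*d^5 - 19.9197*d^4 + 8.2744*d^3 + 7.6886*d^2 - 3.3616*d + 3.6481)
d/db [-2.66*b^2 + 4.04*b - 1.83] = 4.04 - 5.32*b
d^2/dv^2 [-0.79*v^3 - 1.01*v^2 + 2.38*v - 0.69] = -4.74*v - 2.02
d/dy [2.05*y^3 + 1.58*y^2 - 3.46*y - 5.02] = 6.15*y^2 + 3.16*y - 3.46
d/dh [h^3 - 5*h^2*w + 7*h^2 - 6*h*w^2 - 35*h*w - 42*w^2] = 3*h^2 - 10*h*w + 14*h - 6*w^2 - 35*w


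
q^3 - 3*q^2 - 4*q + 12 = (q - 3)*(q - 2)*(q + 2)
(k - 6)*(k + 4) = k^2 - 2*k - 24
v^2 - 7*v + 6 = (v - 6)*(v - 1)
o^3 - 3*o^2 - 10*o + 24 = (o - 4)*(o - 2)*(o + 3)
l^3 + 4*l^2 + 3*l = l*(l + 1)*(l + 3)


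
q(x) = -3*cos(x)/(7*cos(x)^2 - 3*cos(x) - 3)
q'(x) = -3*(14*sin(x)*cos(x) - 3*sin(x))*cos(x)/(7*cos(x)^2 - 3*cos(x) - 3)^2 + 3*sin(x)/(7*cos(x)^2 - 3*cos(x) - 3) = 3*(7*sin(x)^2 - 10)*sin(x)/(7*sin(x)^2 + 3*cos(x) - 4)^2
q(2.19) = 1.58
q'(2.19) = -10.84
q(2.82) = 0.46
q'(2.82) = -0.23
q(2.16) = 2.01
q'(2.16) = -18.75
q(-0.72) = 1.74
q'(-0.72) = 8.16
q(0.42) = -28.28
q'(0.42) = -1152.29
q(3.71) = 0.56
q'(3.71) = 0.64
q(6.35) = -3.07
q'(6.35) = -2.10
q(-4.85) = 0.13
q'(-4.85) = -0.87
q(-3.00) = 0.43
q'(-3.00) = 0.09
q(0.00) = -3.00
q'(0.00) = 0.00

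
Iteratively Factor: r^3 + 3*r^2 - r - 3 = (r + 3)*(r^2 - 1) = (r - 1)*(r + 3)*(r + 1)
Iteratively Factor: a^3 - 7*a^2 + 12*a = (a)*(a^2 - 7*a + 12) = a*(a - 4)*(a - 3)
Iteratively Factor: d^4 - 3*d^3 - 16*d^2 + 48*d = (d - 3)*(d^3 - 16*d) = (d - 3)*(d + 4)*(d^2 - 4*d) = (d - 4)*(d - 3)*(d + 4)*(d)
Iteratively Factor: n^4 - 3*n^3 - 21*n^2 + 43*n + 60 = (n + 4)*(n^3 - 7*n^2 + 7*n + 15) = (n + 1)*(n + 4)*(n^2 - 8*n + 15) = (n - 5)*(n + 1)*(n + 4)*(n - 3)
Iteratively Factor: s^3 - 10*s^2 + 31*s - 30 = (s - 5)*(s^2 - 5*s + 6) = (s - 5)*(s - 3)*(s - 2)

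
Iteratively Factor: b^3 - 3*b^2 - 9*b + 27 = (b + 3)*(b^2 - 6*b + 9) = (b - 3)*(b + 3)*(b - 3)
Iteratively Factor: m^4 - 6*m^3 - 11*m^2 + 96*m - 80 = (m + 4)*(m^3 - 10*m^2 + 29*m - 20) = (m - 1)*(m + 4)*(m^2 - 9*m + 20) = (m - 5)*(m - 1)*(m + 4)*(m - 4)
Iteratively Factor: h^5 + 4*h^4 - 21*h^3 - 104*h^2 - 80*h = (h + 4)*(h^4 - 21*h^2 - 20*h) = (h + 1)*(h + 4)*(h^3 - h^2 - 20*h) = (h + 1)*(h + 4)^2*(h^2 - 5*h) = (h - 5)*(h + 1)*(h + 4)^2*(h)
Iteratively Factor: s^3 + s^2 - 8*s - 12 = (s - 3)*(s^2 + 4*s + 4) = (s - 3)*(s + 2)*(s + 2)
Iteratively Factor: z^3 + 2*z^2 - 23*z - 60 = (z - 5)*(z^2 + 7*z + 12) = (z - 5)*(z + 4)*(z + 3)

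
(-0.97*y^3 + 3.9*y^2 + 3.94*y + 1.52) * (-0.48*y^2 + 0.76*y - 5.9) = 0.4656*y^5 - 2.6092*y^4 + 6.7958*y^3 - 20.7452*y^2 - 22.0908*y - 8.968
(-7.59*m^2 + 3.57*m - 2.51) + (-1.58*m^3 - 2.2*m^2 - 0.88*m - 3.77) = -1.58*m^3 - 9.79*m^2 + 2.69*m - 6.28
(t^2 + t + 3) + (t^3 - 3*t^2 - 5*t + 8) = t^3 - 2*t^2 - 4*t + 11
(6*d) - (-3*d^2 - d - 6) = 3*d^2 + 7*d + 6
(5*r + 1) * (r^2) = 5*r^3 + r^2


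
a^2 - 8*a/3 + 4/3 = (a - 2)*(a - 2/3)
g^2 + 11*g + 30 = (g + 5)*(g + 6)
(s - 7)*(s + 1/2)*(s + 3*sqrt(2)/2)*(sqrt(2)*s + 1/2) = sqrt(2)*s^4 - 13*sqrt(2)*s^3/2 + 7*s^3/2 - 91*s^2/4 - 11*sqrt(2)*s^2/4 - 49*s/4 - 39*sqrt(2)*s/8 - 21*sqrt(2)/8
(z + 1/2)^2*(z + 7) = z^3 + 8*z^2 + 29*z/4 + 7/4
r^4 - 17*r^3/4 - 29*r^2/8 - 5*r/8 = r*(r - 5)*(r + 1/4)*(r + 1/2)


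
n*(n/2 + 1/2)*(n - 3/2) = n^3/2 - n^2/4 - 3*n/4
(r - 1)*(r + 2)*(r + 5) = r^3 + 6*r^2 + 3*r - 10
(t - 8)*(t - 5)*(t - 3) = t^3 - 16*t^2 + 79*t - 120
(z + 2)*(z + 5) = z^2 + 7*z + 10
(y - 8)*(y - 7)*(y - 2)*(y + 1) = y^4 - 16*y^3 + 69*y^2 - 26*y - 112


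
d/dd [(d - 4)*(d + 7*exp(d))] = d + (d - 4)*(7*exp(d) + 1) + 7*exp(d)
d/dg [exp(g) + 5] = exp(g)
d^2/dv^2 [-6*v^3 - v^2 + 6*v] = -36*v - 2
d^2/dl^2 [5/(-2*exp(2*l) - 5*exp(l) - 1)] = 5*(-2*(4*exp(l) + 5)^2*exp(l) + (8*exp(l) + 5)*(2*exp(2*l) + 5*exp(l) + 1))*exp(l)/(2*exp(2*l) + 5*exp(l) + 1)^3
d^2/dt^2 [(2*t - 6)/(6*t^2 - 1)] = 72*(8*t^2*(t - 3) + (1 - t)*(6*t^2 - 1))/(6*t^2 - 1)^3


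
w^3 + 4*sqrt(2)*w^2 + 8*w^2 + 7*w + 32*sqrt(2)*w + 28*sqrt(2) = (w + 1)*(w + 7)*(w + 4*sqrt(2))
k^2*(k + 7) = k^3 + 7*k^2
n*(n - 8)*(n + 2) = n^3 - 6*n^2 - 16*n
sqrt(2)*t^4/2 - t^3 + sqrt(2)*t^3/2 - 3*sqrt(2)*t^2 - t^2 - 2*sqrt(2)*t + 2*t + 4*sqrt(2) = (t - 1)*(t - 2*sqrt(2))*(t + sqrt(2))*(sqrt(2)*t/2 + sqrt(2))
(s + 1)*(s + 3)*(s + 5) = s^3 + 9*s^2 + 23*s + 15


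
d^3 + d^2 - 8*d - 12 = (d - 3)*(d + 2)^2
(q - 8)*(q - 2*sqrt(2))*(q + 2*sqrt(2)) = q^3 - 8*q^2 - 8*q + 64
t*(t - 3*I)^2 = t^3 - 6*I*t^2 - 9*t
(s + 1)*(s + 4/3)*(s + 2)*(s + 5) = s^4 + 28*s^3/3 + 83*s^2/3 + 98*s/3 + 40/3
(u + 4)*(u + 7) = u^2 + 11*u + 28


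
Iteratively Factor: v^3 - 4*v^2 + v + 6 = (v - 2)*(v^2 - 2*v - 3) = (v - 2)*(v + 1)*(v - 3)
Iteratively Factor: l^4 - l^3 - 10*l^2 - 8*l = (l + 1)*(l^3 - 2*l^2 - 8*l) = l*(l + 1)*(l^2 - 2*l - 8) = l*(l - 4)*(l + 1)*(l + 2)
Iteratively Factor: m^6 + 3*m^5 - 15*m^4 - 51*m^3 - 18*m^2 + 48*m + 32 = (m + 1)*(m^5 + 2*m^4 - 17*m^3 - 34*m^2 + 16*m + 32) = (m + 1)^2*(m^4 + m^3 - 18*m^2 - 16*m + 32) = (m + 1)^2*(m + 2)*(m^3 - m^2 - 16*m + 16) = (m - 1)*(m + 1)^2*(m + 2)*(m^2 - 16) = (m - 1)*(m + 1)^2*(m + 2)*(m + 4)*(m - 4)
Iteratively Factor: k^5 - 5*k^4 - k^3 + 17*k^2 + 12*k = (k - 4)*(k^4 - k^3 - 5*k^2 - 3*k) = k*(k - 4)*(k^3 - k^2 - 5*k - 3) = k*(k - 4)*(k + 1)*(k^2 - 2*k - 3) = k*(k - 4)*(k - 3)*(k + 1)*(k + 1)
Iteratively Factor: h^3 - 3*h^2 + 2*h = (h - 2)*(h^2 - h) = (h - 2)*(h - 1)*(h)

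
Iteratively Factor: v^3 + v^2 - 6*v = (v + 3)*(v^2 - 2*v) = (v - 2)*(v + 3)*(v)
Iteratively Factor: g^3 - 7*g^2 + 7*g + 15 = (g - 3)*(g^2 - 4*g - 5) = (g - 3)*(g + 1)*(g - 5)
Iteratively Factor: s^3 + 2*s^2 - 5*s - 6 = (s + 3)*(s^2 - s - 2) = (s - 2)*(s + 3)*(s + 1)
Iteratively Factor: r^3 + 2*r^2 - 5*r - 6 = (r + 1)*(r^2 + r - 6) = (r - 2)*(r + 1)*(r + 3)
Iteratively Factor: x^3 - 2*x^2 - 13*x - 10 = (x - 5)*(x^2 + 3*x + 2) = (x - 5)*(x + 1)*(x + 2)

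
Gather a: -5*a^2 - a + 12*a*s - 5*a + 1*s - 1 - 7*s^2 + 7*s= -5*a^2 + a*(12*s - 6) - 7*s^2 + 8*s - 1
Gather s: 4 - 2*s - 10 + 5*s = 3*s - 6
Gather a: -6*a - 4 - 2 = -6*a - 6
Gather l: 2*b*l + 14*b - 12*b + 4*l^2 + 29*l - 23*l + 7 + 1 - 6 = 2*b + 4*l^2 + l*(2*b + 6) + 2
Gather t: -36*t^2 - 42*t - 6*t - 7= -36*t^2 - 48*t - 7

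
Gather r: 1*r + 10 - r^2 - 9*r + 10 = -r^2 - 8*r + 20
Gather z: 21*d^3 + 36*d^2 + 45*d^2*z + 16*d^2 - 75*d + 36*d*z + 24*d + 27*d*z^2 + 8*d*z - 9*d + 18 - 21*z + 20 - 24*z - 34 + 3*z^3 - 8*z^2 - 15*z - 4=21*d^3 + 52*d^2 - 60*d + 3*z^3 + z^2*(27*d - 8) + z*(45*d^2 + 44*d - 60)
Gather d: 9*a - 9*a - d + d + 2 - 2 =0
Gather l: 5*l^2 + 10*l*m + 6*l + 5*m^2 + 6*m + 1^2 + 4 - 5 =5*l^2 + l*(10*m + 6) + 5*m^2 + 6*m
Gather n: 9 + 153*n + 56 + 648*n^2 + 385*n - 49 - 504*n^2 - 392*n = 144*n^2 + 146*n + 16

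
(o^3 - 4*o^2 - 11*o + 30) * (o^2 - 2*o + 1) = o^5 - 6*o^4 - 2*o^3 + 48*o^2 - 71*o + 30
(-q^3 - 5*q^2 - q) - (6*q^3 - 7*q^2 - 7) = -7*q^3 + 2*q^2 - q + 7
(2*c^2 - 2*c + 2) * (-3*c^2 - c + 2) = -6*c^4 + 4*c^3 - 6*c + 4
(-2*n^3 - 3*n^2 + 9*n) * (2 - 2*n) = 4*n^4 + 2*n^3 - 24*n^2 + 18*n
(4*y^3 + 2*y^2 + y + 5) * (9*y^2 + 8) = 36*y^5 + 18*y^4 + 41*y^3 + 61*y^2 + 8*y + 40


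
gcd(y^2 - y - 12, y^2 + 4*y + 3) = y + 3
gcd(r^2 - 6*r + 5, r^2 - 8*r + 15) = r - 5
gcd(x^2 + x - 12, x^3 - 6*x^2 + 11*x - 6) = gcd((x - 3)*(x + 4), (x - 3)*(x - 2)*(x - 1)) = x - 3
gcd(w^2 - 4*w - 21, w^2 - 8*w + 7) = w - 7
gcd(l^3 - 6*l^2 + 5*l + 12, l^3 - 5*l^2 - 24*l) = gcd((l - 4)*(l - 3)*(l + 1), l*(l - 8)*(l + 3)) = 1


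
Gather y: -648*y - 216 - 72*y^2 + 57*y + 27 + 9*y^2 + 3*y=-63*y^2 - 588*y - 189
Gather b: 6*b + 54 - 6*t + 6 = 6*b - 6*t + 60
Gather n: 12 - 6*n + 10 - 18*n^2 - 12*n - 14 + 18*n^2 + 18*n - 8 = 0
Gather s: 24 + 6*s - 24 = 6*s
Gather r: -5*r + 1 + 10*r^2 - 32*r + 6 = 10*r^2 - 37*r + 7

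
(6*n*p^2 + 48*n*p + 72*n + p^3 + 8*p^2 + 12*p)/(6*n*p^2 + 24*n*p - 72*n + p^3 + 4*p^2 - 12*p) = (p + 2)/(p - 2)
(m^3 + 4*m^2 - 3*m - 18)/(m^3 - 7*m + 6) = (m + 3)/(m - 1)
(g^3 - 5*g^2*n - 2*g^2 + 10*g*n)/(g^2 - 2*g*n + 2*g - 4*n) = g*(g^2 - 5*g*n - 2*g + 10*n)/(g^2 - 2*g*n + 2*g - 4*n)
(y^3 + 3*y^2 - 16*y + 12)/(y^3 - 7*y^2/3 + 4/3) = 3*(y + 6)/(3*y + 2)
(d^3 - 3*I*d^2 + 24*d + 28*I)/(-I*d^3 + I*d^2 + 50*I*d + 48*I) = (I*d^3 + 3*d^2 + 24*I*d - 28)/(d^3 - d^2 - 50*d - 48)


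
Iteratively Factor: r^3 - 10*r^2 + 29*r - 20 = (r - 5)*(r^2 - 5*r + 4) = (r - 5)*(r - 1)*(r - 4)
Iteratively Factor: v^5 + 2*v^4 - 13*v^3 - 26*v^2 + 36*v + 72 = (v + 3)*(v^4 - v^3 - 10*v^2 + 4*v + 24) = (v - 3)*(v + 3)*(v^3 + 2*v^2 - 4*v - 8) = (v - 3)*(v - 2)*(v + 3)*(v^2 + 4*v + 4) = (v - 3)*(v - 2)*(v + 2)*(v + 3)*(v + 2)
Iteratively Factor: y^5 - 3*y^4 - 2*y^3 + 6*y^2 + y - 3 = (y + 1)*(y^4 - 4*y^3 + 2*y^2 + 4*y - 3) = (y - 1)*(y + 1)*(y^3 - 3*y^2 - y + 3) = (y - 1)*(y + 1)^2*(y^2 - 4*y + 3) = (y - 1)^2*(y + 1)^2*(y - 3)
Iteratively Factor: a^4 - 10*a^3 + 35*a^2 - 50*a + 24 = (a - 1)*(a^3 - 9*a^2 + 26*a - 24) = (a - 2)*(a - 1)*(a^2 - 7*a + 12) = (a - 4)*(a - 2)*(a - 1)*(a - 3)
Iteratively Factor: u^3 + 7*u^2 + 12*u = (u + 4)*(u^2 + 3*u) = u*(u + 4)*(u + 3)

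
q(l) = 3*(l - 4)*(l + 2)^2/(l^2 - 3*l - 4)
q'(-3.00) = 2.25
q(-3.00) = -1.50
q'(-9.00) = 2.95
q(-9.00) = -18.38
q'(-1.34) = -22.95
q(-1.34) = -3.84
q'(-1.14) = -150.06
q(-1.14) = -15.85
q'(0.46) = 1.59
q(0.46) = 12.43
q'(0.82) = 2.09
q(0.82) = 13.11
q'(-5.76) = 2.87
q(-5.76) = -8.91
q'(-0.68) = -26.30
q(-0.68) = 16.34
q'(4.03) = 2.88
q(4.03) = 21.69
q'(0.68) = 1.94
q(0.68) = 12.83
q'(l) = 3*(3 - 2*l)*(l - 4)*(l + 2)^2/(l^2 - 3*l - 4)^2 + 3*(l - 4)*(2*l + 4)/(l^2 - 3*l - 4) + 3*(l + 2)^2/(l^2 - 3*l - 4)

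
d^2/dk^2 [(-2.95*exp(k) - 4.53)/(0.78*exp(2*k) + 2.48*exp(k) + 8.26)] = (-1.79478*exp(4*k) - 5.317728*exp(3*k) + 87.749064*exp(2*k) + 149.312384*exp(k) - 108.475276)*exp(k)/(0.474552*exp(6*k) + 4.526496*exp(5*k) + 29.468088*exp(4*k) + 111.121856*exp(3*k) + 312.059496*exp(2*k) + 507.613344*exp(k) + 563.559976)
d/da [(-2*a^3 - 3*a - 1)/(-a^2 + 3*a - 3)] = (2*a^4 - 12*a^3 + 15*a^2 - 2*a + 12)/(a^4 - 6*a^3 + 15*a^2 - 18*a + 9)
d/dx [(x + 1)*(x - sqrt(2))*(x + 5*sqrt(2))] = 3*x^2 + 2*x + 8*sqrt(2)*x - 10 + 4*sqrt(2)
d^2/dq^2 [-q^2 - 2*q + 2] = -2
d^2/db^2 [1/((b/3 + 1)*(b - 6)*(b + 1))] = 6*(6*b^4 - 16*b^3 - 51*b^2 + 180*b + 405)/(b^9 - 6*b^8 - 51*b^7 + 190*b^6 + 1287*b^5 - 594*b^4 - 12825*b^3 - 25758*b^2 - 20412*b - 5832)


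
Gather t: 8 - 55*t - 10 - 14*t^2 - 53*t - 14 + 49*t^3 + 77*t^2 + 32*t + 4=49*t^3 + 63*t^2 - 76*t - 12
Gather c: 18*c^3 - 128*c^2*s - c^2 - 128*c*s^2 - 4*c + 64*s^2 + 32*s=18*c^3 + c^2*(-128*s - 1) + c*(-128*s^2 - 4) + 64*s^2 + 32*s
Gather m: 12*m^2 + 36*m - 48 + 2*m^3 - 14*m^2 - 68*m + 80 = 2*m^3 - 2*m^2 - 32*m + 32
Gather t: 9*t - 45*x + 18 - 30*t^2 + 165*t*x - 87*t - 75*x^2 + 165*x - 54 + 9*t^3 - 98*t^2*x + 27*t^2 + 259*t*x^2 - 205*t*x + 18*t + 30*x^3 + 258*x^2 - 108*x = 9*t^3 + t^2*(-98*x - 3) + t*(259*x^2 - 40*x - 60) + 30*x^3 + 183*x^2 + 12*x - 36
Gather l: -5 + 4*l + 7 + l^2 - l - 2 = l^2 + 3*l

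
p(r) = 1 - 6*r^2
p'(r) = -12*r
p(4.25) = -107.38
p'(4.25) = -51.00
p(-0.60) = -1.16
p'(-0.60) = 7.20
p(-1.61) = -14.55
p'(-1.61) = 19.32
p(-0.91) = -3.97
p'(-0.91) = 10.92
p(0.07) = 0.97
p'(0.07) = -0.84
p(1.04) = -5.49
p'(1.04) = -12.48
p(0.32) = 0.39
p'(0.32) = -3.84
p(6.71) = -269.14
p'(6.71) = -80.52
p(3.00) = -53.00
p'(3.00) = -36.00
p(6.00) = -215.00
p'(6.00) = -72.00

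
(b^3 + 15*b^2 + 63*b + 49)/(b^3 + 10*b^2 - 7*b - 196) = (b + 1)/(b - 4)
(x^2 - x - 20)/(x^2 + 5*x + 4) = (x - 5)/(x + 1)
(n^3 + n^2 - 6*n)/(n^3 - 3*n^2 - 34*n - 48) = n*(n - 2)/(n^2 - 6*n - 16)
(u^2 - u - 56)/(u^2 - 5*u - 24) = (u + 7)/(u + 3)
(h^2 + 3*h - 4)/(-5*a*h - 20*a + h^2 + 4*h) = (1 - h)/(5*a - h)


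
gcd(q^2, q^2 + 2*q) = q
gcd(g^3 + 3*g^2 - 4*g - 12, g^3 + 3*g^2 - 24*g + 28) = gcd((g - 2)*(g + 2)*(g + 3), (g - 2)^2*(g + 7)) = g - 2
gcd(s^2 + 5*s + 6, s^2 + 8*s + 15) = s + 3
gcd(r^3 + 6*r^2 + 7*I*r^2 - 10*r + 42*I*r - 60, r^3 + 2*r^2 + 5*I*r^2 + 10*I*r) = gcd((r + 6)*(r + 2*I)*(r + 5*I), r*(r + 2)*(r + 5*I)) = r + 5*I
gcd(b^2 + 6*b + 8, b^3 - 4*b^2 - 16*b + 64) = b + 4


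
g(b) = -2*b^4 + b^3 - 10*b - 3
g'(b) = -8*b^3 + 3*b^2 - 10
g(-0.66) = 2.93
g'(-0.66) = -6.39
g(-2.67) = -96.98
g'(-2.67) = 163.66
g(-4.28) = -709.73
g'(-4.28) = 672.18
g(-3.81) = -441.64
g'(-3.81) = 476.00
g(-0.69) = 3.12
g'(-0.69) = -5.94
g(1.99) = -46.38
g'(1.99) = -61.16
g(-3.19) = -210.67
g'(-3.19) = 280.22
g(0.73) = -10.48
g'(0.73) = -11.51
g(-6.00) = -2751.00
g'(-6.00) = 1826.00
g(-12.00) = -43083.00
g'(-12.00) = 14246.00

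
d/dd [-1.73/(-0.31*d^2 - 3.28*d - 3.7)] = (-1.0726*d - 5.6744)/(0.31*d^2 + 3.28*d + 3.7)^2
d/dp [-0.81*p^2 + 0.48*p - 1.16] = 0.48 - 1.62*p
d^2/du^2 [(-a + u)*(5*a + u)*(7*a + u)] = 22*a + 6*u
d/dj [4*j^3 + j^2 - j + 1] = 12*j^2 + 2*j - 1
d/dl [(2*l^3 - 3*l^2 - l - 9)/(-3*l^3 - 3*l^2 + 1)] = (-15*l^4 - 6*l^3 - 78*l^2 - 60*l - 1)/(9*l^6 + 18*l^5 + 9*l^4 - 6*l^3 - 6*l^2 + 1)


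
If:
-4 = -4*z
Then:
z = 1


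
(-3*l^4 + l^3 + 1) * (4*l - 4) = -12*l^5 + 16*l^4 - 4*l^3 + 4*l - 4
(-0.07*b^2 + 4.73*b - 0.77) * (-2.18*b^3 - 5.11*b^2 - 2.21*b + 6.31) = 0.1526*b^5 - 9.9537*b^4 - 22.337*b^3 - 6.9603*b^2 + 31.548*b - 4.8587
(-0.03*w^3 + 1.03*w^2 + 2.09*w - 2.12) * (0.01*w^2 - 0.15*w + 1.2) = -0.0003*w^5 + 0.0148*w^4 - 0.1696*w^3 + 0.9013*w^2 + 2.826*w - 2.544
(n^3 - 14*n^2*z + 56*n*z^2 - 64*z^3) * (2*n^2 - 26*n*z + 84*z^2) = 2*n^5 - 54*n^4*z + 560*n^3*z^2 - 2760*n^2*z^3 + 6368*n*z^4 - 5376*z^5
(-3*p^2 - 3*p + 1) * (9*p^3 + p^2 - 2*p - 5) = -27*p^5 - 30*p^4 + 12*p^3 + 22*p^2 + 13*p - 5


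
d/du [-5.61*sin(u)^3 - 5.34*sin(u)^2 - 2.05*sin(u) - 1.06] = (-10.68*sin(u) + 8.415*cos(2*u) - 10.465)*cos(u)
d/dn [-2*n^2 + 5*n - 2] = 5 - 4*n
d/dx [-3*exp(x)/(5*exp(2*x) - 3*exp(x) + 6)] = (15*exp(2*x) - 18)*exp(x)/(25*exp(4*x) - 30*exp(3*x) + 69*exp(2*x) - 36*exp(x) + 36)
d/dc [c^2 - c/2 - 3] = 2*c - 1/2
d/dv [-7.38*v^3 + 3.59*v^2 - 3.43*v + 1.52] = -22.14*v^2 + 7.18*v - 3.43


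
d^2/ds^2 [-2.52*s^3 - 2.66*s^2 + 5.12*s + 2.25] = -15.12*s - 5.32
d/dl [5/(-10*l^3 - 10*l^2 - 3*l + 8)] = 5*(30*l^2 + 20*l + 3)/(10*l^3 + 10*l^2 + 3*l - 8)^2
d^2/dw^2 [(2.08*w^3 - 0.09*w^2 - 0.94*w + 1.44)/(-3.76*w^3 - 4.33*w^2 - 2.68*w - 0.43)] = (70.2728959999999*w^6 + 205.494528*w^5 - 117.56016*w^4 - 385.065324*w^3 - 282.67893*w^2 - 99.101532*w - 17.45627)/(53.157376*w^9 + 183.647424*w^8 + 325.153896*w^7 + 361.215505*w^6 + 273.763092*w^5 + 143.483601*w^4 + 51.273856*w^3 + 11.667147*w^2 + 1.486596*w + 0.079507)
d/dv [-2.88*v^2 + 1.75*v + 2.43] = 1.75 - 5.76*v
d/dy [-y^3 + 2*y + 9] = 2 - 3*y^2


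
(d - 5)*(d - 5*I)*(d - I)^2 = d^4 - 5*d^3 - 7*I*d^3 - 11*d^2 + 35*I*d^2 + 55*d + 5*I*d - 25*I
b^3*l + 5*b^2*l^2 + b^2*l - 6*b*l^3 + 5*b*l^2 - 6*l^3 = (b - l)*(b + 6*l)*(b*l + l)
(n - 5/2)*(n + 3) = n^2 + n/2 - 15/2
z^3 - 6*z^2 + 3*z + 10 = (z - 5)*(z - 2)*(z + 1)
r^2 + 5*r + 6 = (r + 2)*(r + 3)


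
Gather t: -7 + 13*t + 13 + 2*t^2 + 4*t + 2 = 2*t^2 + 17*t + 8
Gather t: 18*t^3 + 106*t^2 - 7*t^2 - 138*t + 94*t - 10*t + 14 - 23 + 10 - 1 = 18*t^3 + 99*t^2 - 54*t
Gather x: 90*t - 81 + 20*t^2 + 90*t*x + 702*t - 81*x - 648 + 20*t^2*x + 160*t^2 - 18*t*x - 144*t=180*t^2 + 648*t + x*(20*t^2 + 72*t - 81) - 729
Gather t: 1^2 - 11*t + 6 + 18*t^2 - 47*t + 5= 18*t^2 - 58*t + 12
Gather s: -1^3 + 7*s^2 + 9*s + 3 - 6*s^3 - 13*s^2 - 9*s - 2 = -6*s^3 - 6*s^2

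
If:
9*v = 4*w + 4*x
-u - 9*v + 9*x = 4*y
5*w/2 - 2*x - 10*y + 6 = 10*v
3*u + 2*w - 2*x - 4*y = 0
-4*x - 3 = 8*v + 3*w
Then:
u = 4315/3073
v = -668/3073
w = -2137/3073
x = 634/3073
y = 7403/12292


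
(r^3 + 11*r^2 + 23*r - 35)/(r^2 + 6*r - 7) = r + 5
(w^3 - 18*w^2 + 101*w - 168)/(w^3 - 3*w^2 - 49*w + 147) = (w - 8)/(w + 7)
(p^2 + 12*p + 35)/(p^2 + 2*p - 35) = (p + 5)/(p - 5)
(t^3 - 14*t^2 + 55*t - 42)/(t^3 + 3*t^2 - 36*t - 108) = (t^2 - 8*t + 7)/(t^2 + 9*t + 18)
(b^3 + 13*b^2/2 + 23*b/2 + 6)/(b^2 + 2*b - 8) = (2*b^2 + 5*b + 3)/(2*(b - 2))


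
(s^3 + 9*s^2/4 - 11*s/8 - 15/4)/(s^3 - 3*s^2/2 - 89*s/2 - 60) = (4*s^2 + 3*s - 10)/(4*(s^2 - 3*s - 40))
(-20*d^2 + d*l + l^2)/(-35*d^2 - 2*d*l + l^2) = (4*d - l)/(7*d - l)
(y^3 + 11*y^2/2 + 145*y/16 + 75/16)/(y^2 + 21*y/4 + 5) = (4*y^2 + 17*y + 15)/(4*(y + 4))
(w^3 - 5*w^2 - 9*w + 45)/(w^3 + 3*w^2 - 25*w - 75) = (w - 3)/(w + 5)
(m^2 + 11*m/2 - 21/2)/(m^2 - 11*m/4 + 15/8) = 4*(m + 7)/(4*m - 5)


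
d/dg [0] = 0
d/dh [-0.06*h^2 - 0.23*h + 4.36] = -0.12*h - 0.23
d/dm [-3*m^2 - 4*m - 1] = -6*m - 4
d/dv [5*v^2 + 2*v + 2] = 10*v + 2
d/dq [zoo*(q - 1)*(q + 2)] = zoo*(q + 1)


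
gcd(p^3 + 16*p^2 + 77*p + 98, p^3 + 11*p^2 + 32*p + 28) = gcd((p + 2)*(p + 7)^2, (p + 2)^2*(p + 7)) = p^2 + 9*p + 14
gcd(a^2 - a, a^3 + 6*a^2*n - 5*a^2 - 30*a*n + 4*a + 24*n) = a - 1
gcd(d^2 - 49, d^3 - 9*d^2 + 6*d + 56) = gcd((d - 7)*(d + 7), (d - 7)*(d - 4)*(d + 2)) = d - 7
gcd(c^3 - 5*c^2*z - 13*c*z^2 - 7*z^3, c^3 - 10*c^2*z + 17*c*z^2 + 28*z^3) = -c^2 + 6*c*z + 7*z^2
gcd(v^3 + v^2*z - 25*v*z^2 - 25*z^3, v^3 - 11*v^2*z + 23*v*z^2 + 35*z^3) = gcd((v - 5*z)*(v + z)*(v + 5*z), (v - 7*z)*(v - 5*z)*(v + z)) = -v^2 + 4*v*z + 5*z^2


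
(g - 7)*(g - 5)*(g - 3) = g^3 - 15*g^2 + 71*g - 105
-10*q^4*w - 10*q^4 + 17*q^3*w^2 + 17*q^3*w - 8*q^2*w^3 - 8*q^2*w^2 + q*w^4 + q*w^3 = (-5*q + w)*(-2*q + w)*(-q + w)*(q*w + q)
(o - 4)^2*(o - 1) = o^3 - 9*o^2 + 24*o - 16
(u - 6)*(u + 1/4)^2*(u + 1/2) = u^4 - 5*u^3 - 91*u^2/16 - 59*u/32 - 3/16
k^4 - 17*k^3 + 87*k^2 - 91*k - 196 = (k - 7)^2*(k - 4)*(k + 1)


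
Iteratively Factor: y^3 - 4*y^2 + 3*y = (y)*(y^2 - 4*y + 3) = y*(y - 3)*(y - 1)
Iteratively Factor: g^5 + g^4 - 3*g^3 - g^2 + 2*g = (g - 1)*(g^4 + 2*g^3 - g^2 - 2*g) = (g - 1)^2*(g^3 + 3*g^2 + 2*g) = (g - 1)^2*(g + 2)*(g^2 + g) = g*(g - 1)^2*(g + 2)*(g + 1)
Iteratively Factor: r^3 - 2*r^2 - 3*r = (r - 3)*(r^2 + r) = (r - 3)*(r + 1)*(r)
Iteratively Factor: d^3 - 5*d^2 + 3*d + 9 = (d + 1)*(d^2 - 6*d + 9) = (d - 3)*(d + 1)*(d - 3)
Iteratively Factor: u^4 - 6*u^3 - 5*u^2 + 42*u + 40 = (u - 4)*(u^3 - 2*u^2 - 13*u - 10) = (u - 4)*(u + 2)*(u^2 - 4*u - 5) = (u - 4)*(u + 1)*(u + 2)*(u - 5)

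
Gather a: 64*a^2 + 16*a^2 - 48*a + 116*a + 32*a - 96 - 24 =80*a^2 + 100*a - 120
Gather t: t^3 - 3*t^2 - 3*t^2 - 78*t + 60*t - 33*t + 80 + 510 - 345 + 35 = t^3 - 6*t^2 - 51*t + 280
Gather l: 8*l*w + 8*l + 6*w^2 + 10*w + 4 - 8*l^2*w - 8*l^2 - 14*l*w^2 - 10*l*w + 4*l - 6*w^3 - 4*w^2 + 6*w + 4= l^2*(-8*w - 8) + l*(-14*w^2 - 2*w + 12) - 6*w^3 + 2*w^2 + 16*w + 8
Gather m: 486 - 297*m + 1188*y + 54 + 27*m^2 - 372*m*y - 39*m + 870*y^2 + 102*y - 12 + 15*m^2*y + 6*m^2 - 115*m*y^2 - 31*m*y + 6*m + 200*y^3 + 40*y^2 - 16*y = m^2*(15*y + 33) + m*(-115*y^2 - 403*y - 330) + 200*y^3 + 910*y^2 + 1274*y + 528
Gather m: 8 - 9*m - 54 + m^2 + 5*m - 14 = m^2 - 4*m - 60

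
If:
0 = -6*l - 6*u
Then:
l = -u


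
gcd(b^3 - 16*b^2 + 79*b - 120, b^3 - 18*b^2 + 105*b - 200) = b^2 - 13*b + 40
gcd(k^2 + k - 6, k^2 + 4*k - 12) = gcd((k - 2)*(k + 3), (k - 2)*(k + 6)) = k - 2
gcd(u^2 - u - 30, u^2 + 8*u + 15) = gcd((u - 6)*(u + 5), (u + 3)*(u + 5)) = u + 5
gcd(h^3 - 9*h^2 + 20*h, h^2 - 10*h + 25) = h - 5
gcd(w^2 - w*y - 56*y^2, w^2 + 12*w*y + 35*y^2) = w + 7*y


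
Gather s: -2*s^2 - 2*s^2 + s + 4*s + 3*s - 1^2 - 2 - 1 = -4*s^2 + 8*s - 4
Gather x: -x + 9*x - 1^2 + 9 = 8*x + 8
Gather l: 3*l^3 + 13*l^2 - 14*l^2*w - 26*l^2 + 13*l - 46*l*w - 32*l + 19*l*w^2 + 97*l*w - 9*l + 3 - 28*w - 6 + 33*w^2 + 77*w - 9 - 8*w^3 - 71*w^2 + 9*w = 3*l^3 + l^2*(-14*w - 13) + l*(19*w^2 + 51*w - 28) - 8*w^3 - 38*w^2 + 58*w - 12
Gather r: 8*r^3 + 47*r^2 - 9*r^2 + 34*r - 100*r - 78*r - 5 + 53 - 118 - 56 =8*r^3 + 38*r^2 - 144*r - 126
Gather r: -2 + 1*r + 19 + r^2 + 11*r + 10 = r^2 + 12*r + 27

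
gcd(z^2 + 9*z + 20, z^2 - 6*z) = 1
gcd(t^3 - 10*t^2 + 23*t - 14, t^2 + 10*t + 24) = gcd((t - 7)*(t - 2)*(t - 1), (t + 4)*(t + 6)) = 1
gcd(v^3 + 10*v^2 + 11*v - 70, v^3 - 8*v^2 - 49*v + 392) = v + 7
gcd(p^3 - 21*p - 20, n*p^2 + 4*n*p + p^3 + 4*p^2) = p + 4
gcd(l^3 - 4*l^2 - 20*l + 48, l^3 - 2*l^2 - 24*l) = l^2 - 2*l - 24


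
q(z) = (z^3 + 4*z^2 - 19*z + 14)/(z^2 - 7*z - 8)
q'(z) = (7 - 2*z)*(z^3 + 4*z^2 - 19*z + 14)/(z^2 - 7*z - 8)^2 + (3*z^2 + 8*z - 19)/(z^2 - 7*z - 8)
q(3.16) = -1.26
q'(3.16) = -1.76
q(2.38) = -0.26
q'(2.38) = -0.87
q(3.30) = -1.52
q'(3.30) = -1.95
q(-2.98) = 3.66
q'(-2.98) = 1.44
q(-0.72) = -12.03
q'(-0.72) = 51.10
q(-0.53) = -6.25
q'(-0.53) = 18.15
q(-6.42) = 0.46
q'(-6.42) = 0.80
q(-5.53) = 1.18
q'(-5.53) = 0.81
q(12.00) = 40.19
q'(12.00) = -3.35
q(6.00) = -18.57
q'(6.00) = -16.42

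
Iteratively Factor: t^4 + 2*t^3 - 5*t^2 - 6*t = (t + 3)*(t^3 - t^2 - 2*t) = (t + 1)*(t + 3)*(t^2 - 2*t) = t*(t + 1)*(t + 3)*(t - 2)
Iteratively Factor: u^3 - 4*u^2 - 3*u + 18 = (u + 2)*(u^2 - 6*u + 9) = (u - 3)*(u + 2)*(u - 3)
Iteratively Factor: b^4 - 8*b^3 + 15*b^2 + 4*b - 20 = (b - 2)*(b^3 - 6*b^2 + 3*b + 10) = (b - 2)^2*(b^2 - 4*b - 5) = (b - 5)*(b - 2)^2*(b + 1)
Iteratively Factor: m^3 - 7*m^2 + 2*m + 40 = (m - 4)*(m^2 - 3*m - 10) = (m - 5)*(m - 4)*(m + 2)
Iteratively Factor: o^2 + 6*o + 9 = (o + 3)*(o + 3)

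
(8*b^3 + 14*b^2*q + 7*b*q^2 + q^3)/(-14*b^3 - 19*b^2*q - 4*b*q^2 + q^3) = (4*b + q)/(-7*b + q)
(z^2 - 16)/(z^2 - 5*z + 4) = (z + 4)/(z - 1)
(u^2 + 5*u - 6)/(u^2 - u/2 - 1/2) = 2*(u + 6)/(2*u + 1)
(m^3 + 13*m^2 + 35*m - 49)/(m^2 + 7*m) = m + 6 - 7/m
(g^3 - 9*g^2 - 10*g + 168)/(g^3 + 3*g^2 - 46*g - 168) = (g - 6)/(g + 6)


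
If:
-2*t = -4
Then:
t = 2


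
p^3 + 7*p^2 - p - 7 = (p - 1)*(p + 1)*(p + 7)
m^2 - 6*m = m*(m - 6)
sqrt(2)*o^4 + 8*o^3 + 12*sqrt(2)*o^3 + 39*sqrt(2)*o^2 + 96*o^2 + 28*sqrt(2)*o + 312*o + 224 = (o + 4)*(o + 7)*(o + 4*sqrt(2))*(sqrt(2)*o + sqrt(2))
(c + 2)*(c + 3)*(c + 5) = c^3 + 10*c^2 + 31*c + 30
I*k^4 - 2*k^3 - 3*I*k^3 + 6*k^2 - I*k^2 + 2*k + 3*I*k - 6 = (k - 3)*(k - 1)*(k + 2*I)*(I*k + I)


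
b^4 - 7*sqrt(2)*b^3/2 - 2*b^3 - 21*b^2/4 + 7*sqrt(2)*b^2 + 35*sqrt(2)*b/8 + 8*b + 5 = (b - 5/2)*(b + 1/2)*(b - 4*sqrt(2))*(b + sqrt(2)/2)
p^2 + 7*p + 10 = (p + 2)*(p + 5)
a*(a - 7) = a^2 - 7*a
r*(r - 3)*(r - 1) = r^3 - 4*r^2 + 3*r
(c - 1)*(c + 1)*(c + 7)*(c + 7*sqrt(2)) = c^4 + 7*c^3 + 7*sqrt(2)*c^3 - c^2 + 49*sqrt(2)*c^2 - 7*sqrt(2)*c - 7*c - 49*sqrt(2)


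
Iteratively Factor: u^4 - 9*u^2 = (u)*(u^3 - 9*u) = u*(u - 3)*(u^2 + 3*u) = u*(u - 3)*(u + 3)*(u)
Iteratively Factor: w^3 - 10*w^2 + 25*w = (w - 5)*(w^2 - 5*w) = (w - 5)^2*(w)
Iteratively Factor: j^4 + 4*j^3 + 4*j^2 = (j)*(j^3 + 4*j^2 + 4*j) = j*(j + 2)*(j^2 + 2*j) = j*(j + 2)^2*(j)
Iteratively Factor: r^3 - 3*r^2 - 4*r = (r + 1)*(r^2 - 4*r) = (r - 4)*(r + 1)*(r)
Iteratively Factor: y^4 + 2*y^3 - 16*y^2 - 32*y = (y)*(y^3 + 2*y^2 - 16*y - 32) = y*(y + 2)*(y^2 - 16) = y*(y + 2)*(y + 4)*(y - 4)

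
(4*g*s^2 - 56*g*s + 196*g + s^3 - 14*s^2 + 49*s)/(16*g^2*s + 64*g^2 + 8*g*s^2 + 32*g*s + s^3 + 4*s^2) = (s^2 - 14*s + 49)/(4*g*s + 16*g + s^2 + 4*s)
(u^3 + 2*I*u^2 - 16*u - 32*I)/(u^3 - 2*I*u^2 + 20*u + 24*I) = (u^2 - 16)/(u^2 - 4*I*u + 12)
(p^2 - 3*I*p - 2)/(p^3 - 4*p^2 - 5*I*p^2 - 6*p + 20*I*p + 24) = (p - I)/(p^2 - p*(4 + 3*I) + 12*I)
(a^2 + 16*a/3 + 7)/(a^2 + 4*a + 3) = (a + 7/3)/(a + 1)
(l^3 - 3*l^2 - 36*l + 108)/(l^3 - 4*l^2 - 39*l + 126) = (l - 6)/(l - 7)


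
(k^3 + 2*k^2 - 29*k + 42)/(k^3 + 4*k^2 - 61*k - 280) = (k^2 - 5*k + 6)/(k^2 - 3*k - 40)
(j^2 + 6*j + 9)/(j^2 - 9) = (j + 3)/(j - 3)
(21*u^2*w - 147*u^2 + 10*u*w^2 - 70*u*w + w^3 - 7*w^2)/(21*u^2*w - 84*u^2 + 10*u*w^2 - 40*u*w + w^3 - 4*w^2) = (w - 7)/(w - 4)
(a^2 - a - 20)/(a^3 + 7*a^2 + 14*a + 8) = (a - 5)/(a^2 + 3*a + 2)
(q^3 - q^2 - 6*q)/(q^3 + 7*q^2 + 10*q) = (q - 3)/(q + 5)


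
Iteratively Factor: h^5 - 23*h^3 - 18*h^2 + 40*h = (h)*(h^4 - 23*h^2 - 18*h + 40) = h*(h - 1)*(h^3 + h^2 - 22*h - 40) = h*(h - 1)*(h + 2)*(h^2 - h - 20) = h*(h - 1)*(h + 2)*(h + 4)*(h - 5)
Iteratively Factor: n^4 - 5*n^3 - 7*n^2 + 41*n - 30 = (n - 2)*(n^3 - 3*n^2 - 13*n + 15) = (n - 5)*(n - 2)*(n^2 + 2*n - 3) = (n - 5)*(n - 2)*(n - 1)*(n + 3)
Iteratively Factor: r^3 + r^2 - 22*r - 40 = (r + 2)*(r^2 - r - 20) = (r - 5)*(r + 2)*(r + 4)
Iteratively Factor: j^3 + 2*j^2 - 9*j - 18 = (j - 3)*(j^2 + 5*j + 6) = (j - 3)*(j + 2)*(j + 3)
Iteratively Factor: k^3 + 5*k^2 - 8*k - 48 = (k + 4)*(k^2 + k - 12) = (k - 3)*(k + 4)*(k + 4)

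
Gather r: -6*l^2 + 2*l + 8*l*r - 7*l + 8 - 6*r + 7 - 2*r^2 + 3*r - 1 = -6*l^2 - 5*l - 2*r^2 + r*(8*l - 3) + 14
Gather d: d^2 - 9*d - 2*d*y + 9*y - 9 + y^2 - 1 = d^2 + d*(-2*y - 9) + y^2 + 9*y - 10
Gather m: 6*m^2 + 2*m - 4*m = 6*m^2 - 2*m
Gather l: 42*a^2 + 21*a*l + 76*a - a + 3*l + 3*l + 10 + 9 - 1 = 42*a^2 + 75*a + l*(21*a + 6) + 18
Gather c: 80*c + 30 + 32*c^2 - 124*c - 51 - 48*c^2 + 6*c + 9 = -16*c^2 - 38*c - 12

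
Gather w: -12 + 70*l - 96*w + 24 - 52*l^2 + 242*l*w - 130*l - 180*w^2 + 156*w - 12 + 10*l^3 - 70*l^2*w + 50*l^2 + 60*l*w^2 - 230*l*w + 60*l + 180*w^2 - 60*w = 10*l^3 - 2*l^2 + 60*l*w^2 + w*(-70*l^2 + 12*l)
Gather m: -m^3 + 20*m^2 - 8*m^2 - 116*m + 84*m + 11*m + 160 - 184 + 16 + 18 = -m^3 + 12*m^2 - 21*m + 10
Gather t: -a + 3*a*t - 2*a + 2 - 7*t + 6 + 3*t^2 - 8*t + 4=-3*a + 3*t^2 + t*(3*a - 15) + 12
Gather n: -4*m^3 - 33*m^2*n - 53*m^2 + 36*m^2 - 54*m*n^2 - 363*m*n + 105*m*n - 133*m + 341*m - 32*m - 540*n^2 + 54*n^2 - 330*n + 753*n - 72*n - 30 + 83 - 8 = -4*m^3 - 17*m^2 + 176*m + n^2*(-54*m - 486) + n*(-33*m^2 - 258*m + 351) + 45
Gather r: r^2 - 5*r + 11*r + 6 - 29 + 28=r^2 + 6*r + 5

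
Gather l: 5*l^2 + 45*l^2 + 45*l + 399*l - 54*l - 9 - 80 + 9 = 50*l^2 + 390*l - 80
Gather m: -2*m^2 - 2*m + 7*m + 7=-2*m^2 + 5*m + 7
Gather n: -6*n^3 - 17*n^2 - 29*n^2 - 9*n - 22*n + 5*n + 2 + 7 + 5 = -6*n^3 - 46*n^2 - 26*n + 14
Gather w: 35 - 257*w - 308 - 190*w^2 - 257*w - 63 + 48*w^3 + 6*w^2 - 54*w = 48*w^3 - 184*w^2 - 568*w - 336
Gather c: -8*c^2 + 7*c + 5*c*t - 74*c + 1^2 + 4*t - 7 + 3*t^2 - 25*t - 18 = -8*c^2 + c*(5*t - 67) + 3*t^2 - 21*t - 24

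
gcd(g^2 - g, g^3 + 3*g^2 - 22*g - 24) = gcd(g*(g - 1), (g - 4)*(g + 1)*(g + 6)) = 1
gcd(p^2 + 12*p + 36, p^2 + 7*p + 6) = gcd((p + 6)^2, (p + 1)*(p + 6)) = p + 6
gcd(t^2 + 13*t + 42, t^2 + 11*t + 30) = t + 6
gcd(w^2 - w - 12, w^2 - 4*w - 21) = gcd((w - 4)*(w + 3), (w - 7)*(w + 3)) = w + 3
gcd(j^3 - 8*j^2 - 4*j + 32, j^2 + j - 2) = j + 2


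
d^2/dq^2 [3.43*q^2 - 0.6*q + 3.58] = 6.86000000000000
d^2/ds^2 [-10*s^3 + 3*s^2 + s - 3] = 6 - 60*s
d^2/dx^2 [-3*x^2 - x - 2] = -6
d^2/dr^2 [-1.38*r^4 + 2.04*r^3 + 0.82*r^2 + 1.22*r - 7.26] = -16.56*r^2 + 12.24*r + 1.64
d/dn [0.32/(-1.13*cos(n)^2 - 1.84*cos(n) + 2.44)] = -(0.7232*cos(n) + 0.5888)*sin(n)/(1.13*cos(n)^2 + 1.84*cos(n) - 2.44)^2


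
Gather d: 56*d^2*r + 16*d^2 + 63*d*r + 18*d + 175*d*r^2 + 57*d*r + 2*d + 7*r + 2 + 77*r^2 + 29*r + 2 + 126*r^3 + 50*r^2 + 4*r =d^2*(56*r + 16) + d*(175*r^2 + 120*r + 20) + 126*r^3 + 127*r^2 + 40*r + 4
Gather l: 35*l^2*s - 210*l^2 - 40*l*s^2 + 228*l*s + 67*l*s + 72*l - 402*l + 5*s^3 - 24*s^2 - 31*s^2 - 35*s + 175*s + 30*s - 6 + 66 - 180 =l^2*(35*s - 210) + l*(-40*s^2 + 295*s - 330) + 5*s^3 - 55*s^2 + 170*s - 120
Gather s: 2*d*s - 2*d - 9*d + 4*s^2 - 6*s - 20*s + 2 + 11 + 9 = -11*d + 4*s^2 + s*(2*d - 26) + 22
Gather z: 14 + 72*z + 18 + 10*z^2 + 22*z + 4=10*z^2 + 94*z + 36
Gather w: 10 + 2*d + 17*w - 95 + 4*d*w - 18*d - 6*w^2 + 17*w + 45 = -16*d - 6*w^2 + w*(4*d + 34) - 40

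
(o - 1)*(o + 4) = o^2 + 3*o - 4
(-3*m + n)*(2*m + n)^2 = -12*m^3 - 8*m^2*n + m*n^2 + n^3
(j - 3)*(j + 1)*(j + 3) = j^3 + j^2 - 9*j - 9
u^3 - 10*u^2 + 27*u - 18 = (u - 6)*(u - 3)*(u - 1)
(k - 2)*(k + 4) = k^2 + 2*k - 8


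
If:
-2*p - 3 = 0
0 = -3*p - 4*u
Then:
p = -3/2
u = 9/8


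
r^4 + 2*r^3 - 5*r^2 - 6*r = r*(r - 2)*(r + 1)*(r + 3)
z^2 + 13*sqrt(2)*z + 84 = (z + 6*sqrt(2))*(z + 7*sqrt(2))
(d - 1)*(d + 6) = d^2 + 5*d - 6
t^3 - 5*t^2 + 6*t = t*(t - 3)*(t - 2)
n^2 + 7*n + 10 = (n + 2)*(n + 5)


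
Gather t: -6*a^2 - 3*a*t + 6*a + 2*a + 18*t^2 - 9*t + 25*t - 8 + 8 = -6*a^2 + 8*a + 18*t^2 + t*(16 - 3*a)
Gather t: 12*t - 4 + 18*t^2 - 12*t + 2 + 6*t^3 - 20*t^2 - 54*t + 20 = 6*t^3 - 2*t^2 - 54*t + 18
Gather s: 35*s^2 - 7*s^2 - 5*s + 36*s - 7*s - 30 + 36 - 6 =28*s^2 + 24*s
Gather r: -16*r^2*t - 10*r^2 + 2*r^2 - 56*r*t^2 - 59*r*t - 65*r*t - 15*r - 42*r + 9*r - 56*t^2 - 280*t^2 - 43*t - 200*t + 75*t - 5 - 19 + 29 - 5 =r^2*(-16*t - 8) + r*(-56*t^2 - 124*t - 48) - 336*t^2 - 168*t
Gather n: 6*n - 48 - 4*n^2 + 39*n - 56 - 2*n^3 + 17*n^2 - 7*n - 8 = -2*n^3 + 13*n^2 + 38*n - 112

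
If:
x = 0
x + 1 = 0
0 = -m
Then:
No Solution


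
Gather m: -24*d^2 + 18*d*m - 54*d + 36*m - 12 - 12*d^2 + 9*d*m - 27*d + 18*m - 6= -36*d^2 - 81*d + m*(27*d + 54) - 18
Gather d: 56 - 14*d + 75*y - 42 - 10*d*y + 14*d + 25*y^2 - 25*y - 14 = -10*d*y + 25*y^2 + 50*y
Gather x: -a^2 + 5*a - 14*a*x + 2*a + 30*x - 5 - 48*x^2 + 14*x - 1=-a^2 + 7*a - 48*x^2 + x*(44 - 14*a) - 6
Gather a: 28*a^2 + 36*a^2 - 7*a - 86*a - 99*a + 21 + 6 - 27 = 64*a^2 - 192*a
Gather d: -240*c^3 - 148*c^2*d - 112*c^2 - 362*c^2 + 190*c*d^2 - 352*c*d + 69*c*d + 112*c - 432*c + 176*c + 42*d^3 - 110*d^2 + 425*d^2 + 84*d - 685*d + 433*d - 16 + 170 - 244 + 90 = -240*c^3 - 474*c^2 - 144*c + 42*d^3 + d^2*(190*c + 315) + d*(-148*c^2 - 283*c - 168)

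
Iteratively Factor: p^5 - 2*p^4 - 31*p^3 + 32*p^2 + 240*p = (p)*(p^4 - 2*p^3 - 31*p^2 + 32*p + 240) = p*(p - 4)*(p^3 + 2*p^2 - 23*p - 60) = p*(p - 4)*(p + 3)*(p^2 - p - 20) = p*(p - 5)*(p - 4)*(p + 3)*(p + 4)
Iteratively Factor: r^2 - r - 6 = (r + 2)*(r - 3)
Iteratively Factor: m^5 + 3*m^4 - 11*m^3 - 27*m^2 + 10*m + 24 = (m - 1)*(m^4 + 4*m^3 - 7*m^2 - 34*m - 24) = (m - 1)*(m + 4)*(m^3 - 7*m - 6) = (m - 1)*(m + 1)*(m + 4)*(m^2 - m - 6) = (m - 3)*(m - 1)*(m + 1)*(m + 4)*(m + 2)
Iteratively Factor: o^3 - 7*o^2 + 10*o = (o - 5)*(o^2 - 2*o) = o*(o - 5)*(o - 2)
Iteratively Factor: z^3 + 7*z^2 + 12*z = (z + 4)*(z^2 + 3*z) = z*(z + 4)*(z + 3)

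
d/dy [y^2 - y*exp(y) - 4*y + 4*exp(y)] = -y*exp(y) + 2*y + 3*exp(y) - 4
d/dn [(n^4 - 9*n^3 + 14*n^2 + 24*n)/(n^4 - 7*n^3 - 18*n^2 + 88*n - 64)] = 2*(n^6 - 32*n^5 + 226*n^4 - 752*n^3 + 1696*n^2 - 896*n - 768)/(n^8 - 14*n^7 + 13*n^6 + 428*n^5 - 1036*n^4 - 2272*n^3 + 10048*n^2 - 11264*n + 4096)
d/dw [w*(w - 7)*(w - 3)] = 3*w^2 - 20*w + 21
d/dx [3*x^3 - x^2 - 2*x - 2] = 9*x^2 - 2*x - 2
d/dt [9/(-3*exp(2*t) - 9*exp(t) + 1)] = (54*exp(t) + 81)*exp(t)/(3*exp(2*t) + 9*exp(t) - 1)^2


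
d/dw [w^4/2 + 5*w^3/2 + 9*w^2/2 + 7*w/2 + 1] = 2*w^3 + 15*w^2/2 + 9*w + 7/2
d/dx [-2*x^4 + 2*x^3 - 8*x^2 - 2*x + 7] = -8*x^3 + 6*x^2 - 16*x - 2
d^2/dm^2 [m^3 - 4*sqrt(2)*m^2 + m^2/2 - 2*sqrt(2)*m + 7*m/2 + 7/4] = 6*m - 8*sqrt(2) + 1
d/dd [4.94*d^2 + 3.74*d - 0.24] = 9.88*d + 3.74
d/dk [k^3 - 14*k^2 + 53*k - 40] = 3*k^2 - 28*k + 53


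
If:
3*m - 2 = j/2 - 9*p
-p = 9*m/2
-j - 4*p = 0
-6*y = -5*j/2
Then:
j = -24/31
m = -4/93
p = 6/31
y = -10/31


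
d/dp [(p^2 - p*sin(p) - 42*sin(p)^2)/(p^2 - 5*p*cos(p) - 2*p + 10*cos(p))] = (-(-p^2 + p*sin(p) + 42*sin(p)^2)*(-5*p*sin(p) - 2*p + 10*sin(p) + 5*cos(p) + 2) + (p^2 - 5*p*cos(p) - 2*p + 10*cos(p))*(-p*cos(p) + 2*p - sin(p) - 42*sin(2*p)))/((p - 2)^2*(p - 5*cos(p))^2)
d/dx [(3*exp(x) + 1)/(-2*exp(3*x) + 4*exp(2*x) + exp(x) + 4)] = (-(3*exp(x) + 1)*(-6*exp(2*x) + 8*exp(x) + 1) - 6*exp(3*x) + 12*exp(2*x) + 3*exp(x) + 12)*exp(x)/(-2*exp(3*x) + 4*exp(2*x) + exp(x) + 4)^2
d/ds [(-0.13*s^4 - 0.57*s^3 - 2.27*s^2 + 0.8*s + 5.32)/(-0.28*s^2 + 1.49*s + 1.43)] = (0.0728*s^5 - 0.4215*s^4 - 2.4422*s^3 - 5.6036*s^2 - 3.513*s - 6.7828)/(0.0784*s^4 - 0.8344*s^3 + 1.4193*s^2 + 4.2614*s + 2.0449)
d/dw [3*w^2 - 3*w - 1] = 6*w - 3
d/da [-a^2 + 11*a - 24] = 11 - 2*a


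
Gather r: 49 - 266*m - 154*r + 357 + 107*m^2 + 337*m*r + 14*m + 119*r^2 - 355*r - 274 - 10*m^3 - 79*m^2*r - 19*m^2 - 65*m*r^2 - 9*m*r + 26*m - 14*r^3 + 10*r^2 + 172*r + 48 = -10*m^3 + 88*m^2 - 226*m - 14*r^3 + r^2*(129 - 65*m) + r*(-79*m^2 + 328*m - 337) + 180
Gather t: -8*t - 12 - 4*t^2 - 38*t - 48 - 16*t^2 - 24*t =-20*t^2 - 70*t - 60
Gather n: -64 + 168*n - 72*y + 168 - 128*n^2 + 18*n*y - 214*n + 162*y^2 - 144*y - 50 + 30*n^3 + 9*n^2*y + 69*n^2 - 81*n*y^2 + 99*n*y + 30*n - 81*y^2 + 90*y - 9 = 30*n^3 + n^2*(9*y - 59) + n*(-81*y^2 + 117*y - 16) + 81*y^2 - 126*y + 45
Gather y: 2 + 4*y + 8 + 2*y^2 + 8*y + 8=2*y^2 + 12*y + 18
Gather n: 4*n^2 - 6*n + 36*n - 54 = 4*n^2 + 30*n - 54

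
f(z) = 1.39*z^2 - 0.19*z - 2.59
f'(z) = 2.78*z - 0.19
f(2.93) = 8.79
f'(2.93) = 7.96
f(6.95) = 63.23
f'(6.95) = 19.13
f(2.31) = 4.39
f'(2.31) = 6.23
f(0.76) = -1.93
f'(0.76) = 1.92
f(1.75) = 1.33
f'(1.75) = 4.68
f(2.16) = 3.48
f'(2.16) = 5.81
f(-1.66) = 1.56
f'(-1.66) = -4.80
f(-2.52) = 6.72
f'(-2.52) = -7.20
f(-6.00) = 48.59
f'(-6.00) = -16.87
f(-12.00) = 199.85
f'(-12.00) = -33.55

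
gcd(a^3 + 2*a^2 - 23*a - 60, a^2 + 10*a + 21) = a + 3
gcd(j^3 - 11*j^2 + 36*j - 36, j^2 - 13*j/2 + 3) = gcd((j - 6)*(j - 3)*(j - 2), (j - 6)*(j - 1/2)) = j - 6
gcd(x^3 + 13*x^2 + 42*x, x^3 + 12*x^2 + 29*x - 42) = x^2 + 13*x + 42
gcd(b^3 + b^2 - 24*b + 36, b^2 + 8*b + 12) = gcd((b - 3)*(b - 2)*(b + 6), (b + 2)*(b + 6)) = b + 6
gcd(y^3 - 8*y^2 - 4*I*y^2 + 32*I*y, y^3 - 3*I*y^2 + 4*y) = y^2 - 4*I*y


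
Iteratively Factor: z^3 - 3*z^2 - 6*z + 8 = (z + 2)*(z^2 - 5*z + 4) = (z - 4)*(z + 2)*(z - 1)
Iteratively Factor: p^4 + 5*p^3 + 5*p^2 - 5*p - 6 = (p + 1)*(p^3 + 4*p^2 + p - 6) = (p + 1)*(p + 3)*(p^2 + p - 2) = (p + 1)*(p + 2)*(p + 3)*(p - 1)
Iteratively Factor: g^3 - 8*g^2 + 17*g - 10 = (g - 5)*(g^2 - 3*g + 2) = (g - 5)*(g - 1)*(g - 2)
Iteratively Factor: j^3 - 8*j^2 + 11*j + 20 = (j - 4)*(j^2 - 4*j - 5) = (j - 5)*(j - 4)*(j + 1)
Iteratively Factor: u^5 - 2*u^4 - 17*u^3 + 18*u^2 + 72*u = (u + 2)*(u^4 - 4*u^3 - 9*u^2 + 36*u) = u*(u + 2)*(u^3 - 4*u^2 - 9*u + 36) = u*(u + 2)*(u + 3)*(u^2 - 7*u + 12) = u*(u - 4)*(u + 2)*(u + 3)*(u - 3)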